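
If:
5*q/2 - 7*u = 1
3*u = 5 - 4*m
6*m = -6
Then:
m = -1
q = 44/5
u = 3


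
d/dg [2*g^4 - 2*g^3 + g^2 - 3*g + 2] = 8*g^3 - 6*g^2 + 2*g - 3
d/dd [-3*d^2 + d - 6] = 1 - 6*d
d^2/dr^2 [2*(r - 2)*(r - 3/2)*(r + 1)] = 12*r - 10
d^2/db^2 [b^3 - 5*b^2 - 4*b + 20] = 6*b - 10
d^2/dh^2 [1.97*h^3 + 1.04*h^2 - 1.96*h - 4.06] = 11.82*h + 2.08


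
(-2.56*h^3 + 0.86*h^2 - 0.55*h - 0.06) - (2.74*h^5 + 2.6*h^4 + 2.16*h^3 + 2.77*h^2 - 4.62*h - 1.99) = -2.74*h^5 - 2.6*h^4 - 4.72*h^3 - 1.91*h^2 + 4.07*h + 1.93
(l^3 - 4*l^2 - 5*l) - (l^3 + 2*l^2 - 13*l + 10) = -6*l^2 + 8*l - 10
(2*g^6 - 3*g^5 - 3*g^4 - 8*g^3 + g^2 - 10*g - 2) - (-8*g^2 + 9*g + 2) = 2*g^6 - 3*g^5 - 3*g^4 - 8*g^3 + 9*g^2 - 19*g - 4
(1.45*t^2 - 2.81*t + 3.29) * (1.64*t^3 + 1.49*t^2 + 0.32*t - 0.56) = 2.378*t^5 - 2.4479*t^4 + 1.6727*t^3 + 3.1909*t^2 + 2.6264*t - 1.8424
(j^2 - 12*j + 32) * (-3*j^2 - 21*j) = -3*j^4 + 15*j^3 + 156*j^2 - 672*j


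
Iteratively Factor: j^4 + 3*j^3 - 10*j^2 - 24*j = (j)*(j^3 + 3*j^2 - 10*j - 24) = j*(j + 2)*(j^2 + j - 12) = j*(j + 2)*(j + 4)*(j - 3)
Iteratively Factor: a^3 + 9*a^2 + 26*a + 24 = (a + 4)*(a^2 + 5*a + 6) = (a + 2)*(a + 4)*(a + 3)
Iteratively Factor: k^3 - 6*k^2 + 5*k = (k)*(k^2 - 6*k + 5) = k*(k - 1)*(k - 5)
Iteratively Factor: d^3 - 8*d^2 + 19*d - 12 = (d - 4)*(d^2 - 4*d + 3) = (d - 4)*(d - 1)*(d - 3)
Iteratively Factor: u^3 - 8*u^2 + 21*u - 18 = (u - 3)*(u^2 - 5*u + 6) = (u - 3)*(u - 2)*(u - 3)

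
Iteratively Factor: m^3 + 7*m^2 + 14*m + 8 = (m + 1)*(m^2 + 6*m + 8) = (m + 1)*(m + 2)*(m + 4)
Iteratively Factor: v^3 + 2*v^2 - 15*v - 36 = (v - 4)*(v^2 + 6*v + 9) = (v - 4)*(v + 3)*(v + 3)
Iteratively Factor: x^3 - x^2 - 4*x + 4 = (x - 1)*(x^2 - 4) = (x - 2)*(x - 1)*(x + 2)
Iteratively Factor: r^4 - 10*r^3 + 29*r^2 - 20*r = (r)*(r^3 - 10*r^2 + 29*r - 20) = r*(r - 1)*(r^2 - 9*r + 20) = r*(r - 4)*(r - 1)*(r - 5)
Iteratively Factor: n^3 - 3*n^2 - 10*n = (n)*(n^2 - 3*n - 10) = n*(n + 2)*(n - 5)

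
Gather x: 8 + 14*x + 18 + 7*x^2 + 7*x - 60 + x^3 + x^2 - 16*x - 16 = x^3 + 8*x^2 + 5*x - 50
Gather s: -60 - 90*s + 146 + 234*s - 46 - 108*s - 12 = 36*s + 28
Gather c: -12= -12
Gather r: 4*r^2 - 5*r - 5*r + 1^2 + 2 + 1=4*r^2 - 10*r + 4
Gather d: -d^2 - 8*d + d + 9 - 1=-d^2 - 7*d + 8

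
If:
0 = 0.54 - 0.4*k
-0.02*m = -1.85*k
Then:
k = 1.35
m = 124.88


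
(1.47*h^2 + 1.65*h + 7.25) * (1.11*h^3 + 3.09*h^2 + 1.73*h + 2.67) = 1.6317*h^5 + 6.3738*h^4 + 15.6891*h^3 + 29.1819*h^2 + 16.948*h + 19.3575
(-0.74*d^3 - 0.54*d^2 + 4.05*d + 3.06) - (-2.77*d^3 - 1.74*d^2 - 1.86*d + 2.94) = 2.03*d^3 + 1.2*d^2 + 5.91*d + 0.12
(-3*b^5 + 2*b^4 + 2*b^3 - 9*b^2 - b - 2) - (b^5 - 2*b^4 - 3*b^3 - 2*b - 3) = -4*b^5 + 4*b^4 + 5*b^3 - 9*b^2 + b + 1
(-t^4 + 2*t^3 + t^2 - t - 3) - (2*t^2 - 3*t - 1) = -t^4 + 2*t^3 - t^2 + 2*t - 2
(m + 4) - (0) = m + 4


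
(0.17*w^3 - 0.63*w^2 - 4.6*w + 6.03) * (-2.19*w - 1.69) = -0.3723*w^4 + 1.0924*w^3 + 11.1387*w^2 - 5.4317*w - 10.1907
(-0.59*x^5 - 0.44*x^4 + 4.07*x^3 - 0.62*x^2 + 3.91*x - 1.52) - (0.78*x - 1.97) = -0.59*x^5 - 0.44*x^4 + 4.07*x^3 - 0.62*x^2 + 3.13*x + 0.45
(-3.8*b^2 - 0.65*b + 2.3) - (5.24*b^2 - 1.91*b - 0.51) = -9.04*b^2 + 1.26*b + 2.81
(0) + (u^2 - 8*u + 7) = u^2 - 8*u + 7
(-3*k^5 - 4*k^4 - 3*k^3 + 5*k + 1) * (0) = 0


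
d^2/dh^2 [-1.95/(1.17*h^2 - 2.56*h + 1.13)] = (5.33871*h^2 - 11.68128*h - 1.95*(2.34*h - 2.56)*(4.68*h - 5.12) + 5.15619)/(1.17*h^2 - 2.56*h + 1.13)^3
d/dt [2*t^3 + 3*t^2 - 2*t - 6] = 6*t^2 + 6*t - 2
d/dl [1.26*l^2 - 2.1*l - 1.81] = 2.52*l - 2.1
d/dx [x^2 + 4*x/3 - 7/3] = 2*x + 4/3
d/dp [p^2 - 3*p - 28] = 2*p - 3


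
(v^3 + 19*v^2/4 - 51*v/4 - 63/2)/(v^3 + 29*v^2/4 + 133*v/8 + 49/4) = 2*(v^2 + 3*v - 18)/(2*v^2 + 11*v + 14)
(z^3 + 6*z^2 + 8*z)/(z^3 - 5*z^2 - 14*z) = (z + 4)/(z - 7)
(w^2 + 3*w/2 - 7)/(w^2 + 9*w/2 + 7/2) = (w - 2)/(w + 1)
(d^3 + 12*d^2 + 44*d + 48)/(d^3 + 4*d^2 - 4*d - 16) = (d + 6)/(d - 2)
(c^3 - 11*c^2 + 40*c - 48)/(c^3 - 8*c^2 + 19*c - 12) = (c - 4)/(c - 1)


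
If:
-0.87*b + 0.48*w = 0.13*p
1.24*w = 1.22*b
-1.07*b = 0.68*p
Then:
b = 0.00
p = 0.00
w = 0.00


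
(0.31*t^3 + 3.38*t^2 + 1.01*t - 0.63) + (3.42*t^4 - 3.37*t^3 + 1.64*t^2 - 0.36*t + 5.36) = 3.42*t^4 - 3.06*t^3 + 5.02*t^2 + 0.65*t + 4.73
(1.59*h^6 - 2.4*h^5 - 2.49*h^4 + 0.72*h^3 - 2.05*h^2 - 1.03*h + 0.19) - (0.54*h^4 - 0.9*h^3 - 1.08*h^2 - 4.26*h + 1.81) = 1.59*h^6 - 2.4*h^5 - 3.03*h^4 + 1.62*h^3 - 0.97*h^2 + 3.23*h - 1.62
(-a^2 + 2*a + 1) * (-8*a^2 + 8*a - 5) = 8*a^4 - 24*a^3 + 13*a^2 - 2*a - 5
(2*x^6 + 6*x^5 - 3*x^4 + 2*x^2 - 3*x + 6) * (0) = 0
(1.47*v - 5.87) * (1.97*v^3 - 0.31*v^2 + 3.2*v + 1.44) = 2.8959*v^4 - 12.0196*v^3 + 6.5237*v^2 - 16.6672*v - 8.4528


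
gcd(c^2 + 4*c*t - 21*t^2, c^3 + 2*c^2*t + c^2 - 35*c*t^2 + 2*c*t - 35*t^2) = c + 7*t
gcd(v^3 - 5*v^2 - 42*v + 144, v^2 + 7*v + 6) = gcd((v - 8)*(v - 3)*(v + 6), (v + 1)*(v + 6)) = v + 6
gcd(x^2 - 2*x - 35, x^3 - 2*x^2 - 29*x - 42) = x - 7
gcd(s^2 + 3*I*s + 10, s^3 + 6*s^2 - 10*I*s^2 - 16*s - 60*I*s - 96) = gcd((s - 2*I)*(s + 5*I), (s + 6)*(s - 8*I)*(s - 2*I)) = s - 2*I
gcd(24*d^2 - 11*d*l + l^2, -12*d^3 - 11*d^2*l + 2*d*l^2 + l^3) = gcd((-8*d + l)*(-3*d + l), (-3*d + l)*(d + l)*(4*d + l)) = 3*d - l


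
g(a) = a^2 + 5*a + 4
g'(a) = 2*a + 5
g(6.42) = 77.32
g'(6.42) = 17.84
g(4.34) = 44.54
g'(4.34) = 13.68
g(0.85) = 8.97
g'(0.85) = 6.70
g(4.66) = 49.02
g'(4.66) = 14.32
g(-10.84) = 67.31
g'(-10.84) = -16.68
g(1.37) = 12.73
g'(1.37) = 7.74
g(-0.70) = 0.99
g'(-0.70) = 3.60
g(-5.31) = 5.65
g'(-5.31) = -5.62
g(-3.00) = -2.00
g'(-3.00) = -1.00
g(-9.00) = 40.00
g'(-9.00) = -13.00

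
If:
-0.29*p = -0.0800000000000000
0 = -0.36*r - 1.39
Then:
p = 0.28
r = -3.86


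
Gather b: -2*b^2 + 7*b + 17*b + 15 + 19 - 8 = -2*b^2 + 24*b + 26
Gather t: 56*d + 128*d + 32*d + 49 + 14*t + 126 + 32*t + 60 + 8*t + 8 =216*d + 54*t + 243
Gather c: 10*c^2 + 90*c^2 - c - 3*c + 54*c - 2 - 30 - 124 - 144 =100*c^2 + 50*c - 300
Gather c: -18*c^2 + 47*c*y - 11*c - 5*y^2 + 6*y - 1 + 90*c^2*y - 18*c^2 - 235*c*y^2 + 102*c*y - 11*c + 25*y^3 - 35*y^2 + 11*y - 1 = c^2*(90*y - 36) + c*(-235*y^2 + 149*y - 22) + 25*y^3 - 40*y^2 + 17*y - 2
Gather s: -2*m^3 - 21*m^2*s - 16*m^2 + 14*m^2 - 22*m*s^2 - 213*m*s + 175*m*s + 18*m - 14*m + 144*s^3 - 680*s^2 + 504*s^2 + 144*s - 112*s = -2*m^3 - 2*m^2 + 4*m + 144*s^3 + s^2*(-22*m - 176) + s*(-21*m^2 - 38*m + 32)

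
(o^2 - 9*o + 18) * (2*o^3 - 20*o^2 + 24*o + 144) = 2*o^5 - 38*o^4 + 240*o^3 - 432*o^2 - 864*o + 2592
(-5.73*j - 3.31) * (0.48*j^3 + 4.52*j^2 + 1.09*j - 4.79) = -2.7504*j^4 - 27.4884*j^3 - 21.2069*j^2 + 23.8388*j + 15.8549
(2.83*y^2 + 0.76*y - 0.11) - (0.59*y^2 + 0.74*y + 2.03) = 2.24*y^2 + 0.02*y - 2.14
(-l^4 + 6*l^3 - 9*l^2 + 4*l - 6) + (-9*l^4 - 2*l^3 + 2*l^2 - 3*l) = -10*l^4 + 4*l^3 - 7*l^2 + l - 6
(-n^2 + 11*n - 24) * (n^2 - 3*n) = -n^4 + 14*n^3 - 57*n^2 + 72*n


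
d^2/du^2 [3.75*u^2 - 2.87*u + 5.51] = 7.50000000000000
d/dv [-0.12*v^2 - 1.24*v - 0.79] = -0.24*v - 1.24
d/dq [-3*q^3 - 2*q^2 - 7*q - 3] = -9*q^2 - 4*q - 7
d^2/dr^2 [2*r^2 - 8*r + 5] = 4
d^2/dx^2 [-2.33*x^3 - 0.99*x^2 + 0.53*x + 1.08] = -13.98*x - 1.98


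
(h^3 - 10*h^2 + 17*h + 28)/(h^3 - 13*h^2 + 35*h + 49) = (h - 4)/(h - 7)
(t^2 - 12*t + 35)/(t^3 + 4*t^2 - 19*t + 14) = (t^2 - 12*t + 35)/(t^3 + 4*t^2 - 19*t + 14)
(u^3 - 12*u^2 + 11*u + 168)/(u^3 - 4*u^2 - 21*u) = (u - 8)/u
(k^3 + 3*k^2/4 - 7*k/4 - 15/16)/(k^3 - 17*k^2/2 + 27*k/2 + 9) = (k^2 + k/4 - 15/8)/(k^2 - 9*k + 18)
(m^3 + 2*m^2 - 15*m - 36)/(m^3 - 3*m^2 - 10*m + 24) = (m + 3)/(m - 2)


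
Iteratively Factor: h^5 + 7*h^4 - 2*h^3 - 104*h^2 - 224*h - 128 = (h + 2)*(h^4 + 5*h^3 - 12*h^2 - 80*h - 64) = (h + 2)*(h + 4)*(h^3 + h^2 - 16*h - 16) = (h + 1)*(h + 2)*(h + 4)*(h^2 - 16) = (h + 1)*(h + 2)*(h + 4)^2*(h - 4)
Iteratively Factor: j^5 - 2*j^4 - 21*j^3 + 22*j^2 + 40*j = (j + 4)*(j^4 - 6*j^3 + 3*j^2 + 10*j) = (j + 1)*(j + 4)*(j^3 - 7*j^2 + 10*j) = (j - 2)*(j + 1)*(j + 4)*(j^2 - 5*j) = (j - 5)*(j - 2)*(j + 1)*(j + 4)*(j)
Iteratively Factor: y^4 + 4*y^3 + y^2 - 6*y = (y - 1)*(y^3 + 5*y^2 + 6*y) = y*(y - 1)*(y^2 + 5*y + 6) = y*(y - 1)*(y + 3)*(y + 2)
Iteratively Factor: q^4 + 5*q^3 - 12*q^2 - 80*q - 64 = (q + 1)*(q^3 + 4*q^2 - 16*q - 64) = (q - 4)*(q + 1)*(q^2 + 8*q + 16) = (q - 4)*(q + 1)*(q + 4)*(q + 4)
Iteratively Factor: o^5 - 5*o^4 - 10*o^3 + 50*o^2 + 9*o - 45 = (o - 1)*(o^4 - 4*o^3 - 14*o^2 + 36*o + 45) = (o - 1)*(o + 3)*(o^3 - 7*o^2 + 7*o + 15) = (o - 5)*(o - 1)*(o + 3)*(o^2 - 2*o - 3) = (o - 5)*(o - 1)*(o + 1)*(o + 3)*(o - 3)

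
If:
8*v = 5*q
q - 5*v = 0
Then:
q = 0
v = 0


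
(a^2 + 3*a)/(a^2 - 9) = a/(a - 3)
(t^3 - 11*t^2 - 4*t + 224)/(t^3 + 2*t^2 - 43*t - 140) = (t - 8)/(t + 5)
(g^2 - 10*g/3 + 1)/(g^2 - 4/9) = 3*(3*g^2 - 10*g + 3)/(9*g^2 - 4)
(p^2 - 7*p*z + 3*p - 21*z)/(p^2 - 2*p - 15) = (p - 7*z)/(p - 5)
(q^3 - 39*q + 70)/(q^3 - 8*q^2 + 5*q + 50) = (q^2 + 5*q - 14)/(q^2 - 3*q - 10)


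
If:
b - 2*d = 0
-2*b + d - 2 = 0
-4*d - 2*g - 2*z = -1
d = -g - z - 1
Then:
No Solution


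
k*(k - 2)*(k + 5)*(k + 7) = k^4 + 10*k^3 + 11*k^2 - 70*k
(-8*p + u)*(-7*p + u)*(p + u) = 56*p^3 + 41*p^2*u - 14*p*u^2 + u^3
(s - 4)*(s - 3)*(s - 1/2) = s^3 - 15*s^2/2 + 31*s/2 - 6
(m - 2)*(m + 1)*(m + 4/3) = m^3 + m^2/3 - 10*m/3 - 8/3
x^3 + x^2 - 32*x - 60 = (x - 6)*(x + 2)*(x + 5)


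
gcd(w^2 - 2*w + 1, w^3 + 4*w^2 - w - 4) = w - 1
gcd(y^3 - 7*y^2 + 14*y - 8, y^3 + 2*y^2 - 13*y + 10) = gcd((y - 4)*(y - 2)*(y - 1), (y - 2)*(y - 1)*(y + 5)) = y^2 - 3*y + 2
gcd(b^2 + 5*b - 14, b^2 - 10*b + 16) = b - 2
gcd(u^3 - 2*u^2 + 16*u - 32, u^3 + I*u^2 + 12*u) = u + 4*I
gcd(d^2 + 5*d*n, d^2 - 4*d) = d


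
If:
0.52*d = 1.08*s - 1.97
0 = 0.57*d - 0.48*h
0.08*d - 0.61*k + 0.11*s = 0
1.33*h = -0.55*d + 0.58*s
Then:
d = 0.57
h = 0.68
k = 0.45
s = 2.10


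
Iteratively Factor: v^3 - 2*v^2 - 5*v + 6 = (v - 3)*(v^2 + v - 2) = (v - 3)*(v - 1)*(v + 2)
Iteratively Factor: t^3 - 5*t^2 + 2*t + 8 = (t + 1)*(t^2 - 6*t + 8) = (t - 2)*(t + 1)*(t - 4)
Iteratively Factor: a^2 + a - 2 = (a - 1)*(a + 2)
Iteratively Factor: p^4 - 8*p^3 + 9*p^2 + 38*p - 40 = (p + 2)*(p^3 - 10*p^2 + 29*p - 20) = (p - 5)*(p + 2)*(p^2 - 5*p + 4) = (p - 5)*(p - 4)*(p + 2)*(p - 1)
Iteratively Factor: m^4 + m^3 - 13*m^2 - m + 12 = (m - 1)*(m^3 + 2*m^2 - 11*m - 12) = (m - 1)*(m + 1)*(m^2 + m - 12) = (m - 3)*(m - 1)*(m + 1)*(m + 4)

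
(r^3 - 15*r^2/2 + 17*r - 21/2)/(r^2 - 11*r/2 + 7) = (r^2 - 4*r + 3)/(r - 2)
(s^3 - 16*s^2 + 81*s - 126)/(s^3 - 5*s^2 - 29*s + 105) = (s - 6)/(s + 5)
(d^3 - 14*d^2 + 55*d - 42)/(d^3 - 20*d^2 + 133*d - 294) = (d - 1)/(d - 7)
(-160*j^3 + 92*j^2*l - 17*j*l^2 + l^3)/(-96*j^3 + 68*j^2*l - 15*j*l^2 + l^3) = (5*j - l)/(3*j - l)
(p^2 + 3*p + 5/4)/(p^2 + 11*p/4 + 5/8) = 2*(2*p + 1)/(4*p + 1)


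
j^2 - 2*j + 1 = (j - 1)^2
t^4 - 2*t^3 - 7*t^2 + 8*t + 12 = (t - 3)*(t - 2)*(t + 1)*(t + 2)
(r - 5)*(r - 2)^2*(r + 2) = r^4 - 7*r^3 + 6*r^2 + 28*r - 40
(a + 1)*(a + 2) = a^2 + 3*a + 2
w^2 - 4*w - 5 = (w - 5)*(w + 1)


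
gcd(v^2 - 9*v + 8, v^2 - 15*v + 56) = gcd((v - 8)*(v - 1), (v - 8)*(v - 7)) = v - 8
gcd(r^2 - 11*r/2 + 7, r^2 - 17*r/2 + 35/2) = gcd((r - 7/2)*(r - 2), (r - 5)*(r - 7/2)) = r - 7/2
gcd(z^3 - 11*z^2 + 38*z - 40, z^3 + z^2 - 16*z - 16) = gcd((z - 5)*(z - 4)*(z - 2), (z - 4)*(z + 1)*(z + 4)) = z - 4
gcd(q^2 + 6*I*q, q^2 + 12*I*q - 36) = q + 6*I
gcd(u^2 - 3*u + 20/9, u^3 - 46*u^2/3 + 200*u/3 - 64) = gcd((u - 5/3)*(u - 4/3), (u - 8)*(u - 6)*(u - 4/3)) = u - 4/3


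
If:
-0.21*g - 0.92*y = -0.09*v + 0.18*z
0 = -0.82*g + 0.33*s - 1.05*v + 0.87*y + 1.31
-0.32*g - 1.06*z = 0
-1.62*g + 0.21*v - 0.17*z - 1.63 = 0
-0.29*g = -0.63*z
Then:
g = 0.00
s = 18.73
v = 7.76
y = 0.76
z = 0.00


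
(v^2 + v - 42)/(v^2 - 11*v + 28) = (v^2 + v - 42)/(v^2 - 11*v + 28)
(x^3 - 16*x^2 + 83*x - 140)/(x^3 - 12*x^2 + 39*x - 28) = (x - 5)/(x - 1)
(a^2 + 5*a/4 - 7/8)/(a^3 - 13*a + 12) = (8*a^2 + 10*a - 7)/(8*(a^3 - 13*a + 12))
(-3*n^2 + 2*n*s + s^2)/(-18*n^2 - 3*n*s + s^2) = (-n + s)/(-6*n + s)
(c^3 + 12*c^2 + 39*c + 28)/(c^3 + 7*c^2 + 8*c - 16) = (c^2 + 8*c + 7)/(c^2 + 3*c - 4)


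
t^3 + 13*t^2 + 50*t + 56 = (t + 2)*(t + 4)*(t + 7)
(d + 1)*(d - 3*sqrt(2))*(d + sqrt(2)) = d^3 - 2*sqrt(2)*d^2 + d^2 - 6*d - 2*sqrt(2)*d - 6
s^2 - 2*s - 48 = (s - 8)*(s + 6)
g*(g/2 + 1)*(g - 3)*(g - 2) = g^4/2 - 3*g^3/2 - 2*g^2 + 6*g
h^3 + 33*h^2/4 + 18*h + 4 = (h + 1/4)*(h + 4)^2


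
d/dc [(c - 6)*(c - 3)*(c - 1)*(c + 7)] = 4*c^3 - 9*c^2 - 86*c + 171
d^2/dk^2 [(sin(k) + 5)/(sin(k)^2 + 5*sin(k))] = (cos(k)^2 + 1)/sin(k)^3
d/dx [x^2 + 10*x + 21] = 2*x + 10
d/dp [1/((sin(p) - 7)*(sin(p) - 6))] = (13 - 2*sin(p))*cos(p)/((sin(p) - 7)^2*(sin(p) - 6)^2)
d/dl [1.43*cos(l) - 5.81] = -1.43*sin(l)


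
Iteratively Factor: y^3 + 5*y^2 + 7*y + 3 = (y + 3)*(y^2 + 2*y + 1) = (y + 1)*(y + 3)*(y + 1)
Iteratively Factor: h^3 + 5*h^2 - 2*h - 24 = (h + 3)*(h^2 + 2*h - 8) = (h + 3)*(h + 4)*(h - 2)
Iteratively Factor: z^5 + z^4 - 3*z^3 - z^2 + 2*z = (z - 1)*(z^4 + 2*z^3 - z^2 - 2*z) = (z - 1)*(z + 2)*(z^3 - z) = z*(z - 1)*(z + 2)*(z^2 - 1) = z*(z - 1)^2*(z + 2)*(z + 1)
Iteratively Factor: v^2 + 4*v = (v + 4)*(v)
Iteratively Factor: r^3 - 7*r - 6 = (r + 1)*(r^2 - r - 6) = (r + 1)*(r + 2)*(r - 3)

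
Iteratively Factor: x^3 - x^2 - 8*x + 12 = (x - 2)*(x^2 + x - 6) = (x - 2)^2*(x + 3)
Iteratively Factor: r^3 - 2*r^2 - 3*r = (r)*(r^2 - 2*r - 3) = r*(r - 3)*(r + 1)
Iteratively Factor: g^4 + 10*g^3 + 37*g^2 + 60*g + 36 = (g + 3)*(g^3 + 7*g^2 + 16*g + 12) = (g + 2)*(g + 3)*(g^2 + 5*g + 6) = (g + 2)*(g + 3)^2*(g + 2)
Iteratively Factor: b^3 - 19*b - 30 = (b + 2)*(b^2 - 2*b - 15) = (b + 2)*(b + 3)*(b - 5)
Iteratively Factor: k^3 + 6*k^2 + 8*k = (k + 2)*(k^2 + 4*k) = k*(k + 2)*(k + 4)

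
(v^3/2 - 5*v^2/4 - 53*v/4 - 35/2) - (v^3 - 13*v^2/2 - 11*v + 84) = -v^3/2 + 21*v^2/4 - 9*v/4 - 203/2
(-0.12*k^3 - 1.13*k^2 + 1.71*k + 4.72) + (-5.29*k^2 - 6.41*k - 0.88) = -0.12*k^3 - 6.42*k^2 - 4.7*k + 3.84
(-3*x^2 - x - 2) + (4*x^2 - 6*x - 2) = x^2 - 7*x - 4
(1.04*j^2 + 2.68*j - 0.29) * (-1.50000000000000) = -1.56*j^2 - 4.02*j + 0.435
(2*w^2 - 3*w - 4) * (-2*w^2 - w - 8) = -4*w^4 + 4*w^3 - 5*w^2 + 28*w + 32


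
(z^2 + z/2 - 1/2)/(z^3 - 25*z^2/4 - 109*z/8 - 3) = 4*(-2*z^2 - z + 1)/(-8*z^3 + 50*z^2 + 109*z + 24)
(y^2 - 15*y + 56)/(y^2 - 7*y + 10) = (y^2 - 15*y + 56)/(y^2 - 7*y + 10)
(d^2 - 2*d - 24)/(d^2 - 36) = (d + 4)/(d + 6)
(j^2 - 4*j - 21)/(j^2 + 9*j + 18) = (j - 7)/(j + 6)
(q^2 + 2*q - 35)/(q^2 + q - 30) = (q + 7)/(q + 6)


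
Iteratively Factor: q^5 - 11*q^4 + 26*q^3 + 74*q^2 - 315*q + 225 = (q - 1)*(q^4 - 10*q^3 + 16*q^2 + 90*q - 225) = (q - 5)*(q - 1)*(q^3 - 5*q^2 - 9*q + 45) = (q - 5)*(q - 3)*(q - 1)*(q^2 - 2*q - 15) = (q - 5)*(q - 3)*(q - 1)*(q + 3)*(q - 5)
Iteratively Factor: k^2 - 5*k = (k)*(k - 5)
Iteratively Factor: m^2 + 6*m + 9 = (m + 3)*(m + 3)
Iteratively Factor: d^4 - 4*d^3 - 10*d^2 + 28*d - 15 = (d - 5)*(d^3 + d^2 - 5*d + 3) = (d - 5)*(d - 1)*(d^2 + 2*d - 3) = (d - 5)*(d - 1)*(d + 3)*(d - 1)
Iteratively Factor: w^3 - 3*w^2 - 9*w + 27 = (w - 3)*(w^2 - 9) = (w - 3)^2*(w + 3)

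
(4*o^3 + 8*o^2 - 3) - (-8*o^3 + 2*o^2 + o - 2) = 12*o^3 + 6*o^2 - o - 1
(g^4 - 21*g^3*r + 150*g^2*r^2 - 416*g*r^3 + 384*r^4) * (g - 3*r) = g^5 - 24*g^4*r + 213*g^3*r^2 - 866*g^2*r^3 + 1632*g*r^4 - 1152*r^5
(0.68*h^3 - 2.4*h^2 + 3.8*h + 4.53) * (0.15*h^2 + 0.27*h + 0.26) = 0.102*h^5 - 0.1764*h^4 + 0.0987999999999999*h^3 + 1.0815*h^2 + 2.2111*h + 1.1778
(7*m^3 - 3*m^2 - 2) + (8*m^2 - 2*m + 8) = 7*m^3 + 5*m^2 - 2*m + 6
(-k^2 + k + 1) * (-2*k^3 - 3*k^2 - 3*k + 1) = 2*k^5 + k^4 - 2*k^3 - 7*k^2 - 2*k + 1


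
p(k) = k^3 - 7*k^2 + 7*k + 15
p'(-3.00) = 76.00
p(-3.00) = -96.00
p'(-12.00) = 607.00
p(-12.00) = -2805.00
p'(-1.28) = 29.84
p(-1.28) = -7.53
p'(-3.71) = 100.23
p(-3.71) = -158.38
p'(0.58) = -0.11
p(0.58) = 16.90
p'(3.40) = -5.92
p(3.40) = -2.82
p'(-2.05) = 48.31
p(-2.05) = -37.38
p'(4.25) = 1.69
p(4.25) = -4.92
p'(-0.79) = 19.93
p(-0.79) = 4.61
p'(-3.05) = 77.61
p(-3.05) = -99.84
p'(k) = 3*k^2 - 14*k + 7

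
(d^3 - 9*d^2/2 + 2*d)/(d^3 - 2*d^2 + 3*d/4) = 2*(d - 4)/(2*d - 3)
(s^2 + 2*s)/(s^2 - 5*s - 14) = s/(s - 7)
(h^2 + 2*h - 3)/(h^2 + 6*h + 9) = (h - 1)/(h + 3)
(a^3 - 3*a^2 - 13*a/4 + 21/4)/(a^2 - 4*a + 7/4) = (2*a^2 + a - 3)/(2*a - 1)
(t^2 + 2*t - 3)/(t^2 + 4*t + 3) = (t - 1)/(t + 1)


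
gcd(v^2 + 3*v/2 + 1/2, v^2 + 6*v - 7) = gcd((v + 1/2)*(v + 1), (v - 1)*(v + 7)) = 1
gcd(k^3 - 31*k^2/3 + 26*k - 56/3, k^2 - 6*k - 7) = k - 7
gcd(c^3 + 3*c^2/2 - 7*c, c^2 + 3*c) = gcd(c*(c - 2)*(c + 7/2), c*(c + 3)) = c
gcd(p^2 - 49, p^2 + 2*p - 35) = p + 7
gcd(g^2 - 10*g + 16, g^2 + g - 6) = g - 2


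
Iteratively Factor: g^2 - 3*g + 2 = (g - 1)*(g - 2)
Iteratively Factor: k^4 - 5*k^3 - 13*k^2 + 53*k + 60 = (k - 4)*(k^3 - k^2 - 17*k - 15) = (k - 4)*(k + 3)*(k^2 - 4*k - 5) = (k - 5)*(k - 4)*(k + 3)*(k + 1)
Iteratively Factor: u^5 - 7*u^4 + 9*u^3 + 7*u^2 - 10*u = (u - 1)*(u^4 - 6*u^3 + 3*u^2 + 10*u) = (u - 5)*(u - 1)*(u^3 - u^2 - 2*u) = (u - 5)*(u - 1)*(u + 1)*(u^2 - 2*u) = (u - 5)*(u - 2)*(u - 1)*(u + 1)*(u)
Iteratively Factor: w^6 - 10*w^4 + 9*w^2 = (w)*(w^5 - 10*w^3 + 9*w) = w*(w - 1)*(w^4 + w^3 - 9*w^2 - 9*w) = w^2*(w - 1)*(w^3 + w^2 - 9*w - 9) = w^2*(w - 1)*(w + 3)*(w^2 - 2*w - 3) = w^2*(w - 3)*(w - 1)*(w + 3)*(w + 1)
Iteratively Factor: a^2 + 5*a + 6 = (a + 2)*(a + 3)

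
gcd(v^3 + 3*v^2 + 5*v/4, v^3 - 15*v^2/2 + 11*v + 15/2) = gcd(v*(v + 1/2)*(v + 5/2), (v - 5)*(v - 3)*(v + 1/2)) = v + 1/2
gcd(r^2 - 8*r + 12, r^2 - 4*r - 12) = r - 6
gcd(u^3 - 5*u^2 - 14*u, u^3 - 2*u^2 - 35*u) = u^2 - 7*u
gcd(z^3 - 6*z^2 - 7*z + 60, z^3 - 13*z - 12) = z^2 - z - 12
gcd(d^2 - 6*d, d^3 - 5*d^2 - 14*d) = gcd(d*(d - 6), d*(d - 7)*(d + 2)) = d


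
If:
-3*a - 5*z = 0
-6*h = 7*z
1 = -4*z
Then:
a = 5/12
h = 7/24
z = -1/4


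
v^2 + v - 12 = (v - 3)*(v + 4)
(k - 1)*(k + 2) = k^2 + k - 2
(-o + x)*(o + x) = -o^2 + x^2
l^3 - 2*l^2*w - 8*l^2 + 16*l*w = l*(l - 8)*(l - 2*w)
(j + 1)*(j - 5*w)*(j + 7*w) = j^3 + 2*j^2*w + j^2 - 35*j*w^2 + 2*j*w - 35*w^2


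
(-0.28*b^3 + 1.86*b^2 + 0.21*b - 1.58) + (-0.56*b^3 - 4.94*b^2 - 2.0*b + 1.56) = -0.84*b^3 - 3.08*b^2 - 1.79*b - 0.02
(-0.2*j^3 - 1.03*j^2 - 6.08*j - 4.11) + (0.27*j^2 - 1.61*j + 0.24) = -0.2*j^3 - 0.76*j^2 - 7.69*j - 3.87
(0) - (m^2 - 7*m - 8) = -m^2 + 7*m + 8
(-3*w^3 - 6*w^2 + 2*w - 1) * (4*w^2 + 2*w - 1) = -12*w^5 - 30*w^4 - w^3 + 6*w^2 - 4*w + 1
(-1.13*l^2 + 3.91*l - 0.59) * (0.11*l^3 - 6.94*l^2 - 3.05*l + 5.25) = -0.1243*l^5 + 8.2723*l^4 - 23.7538*l^3 - 13.7634*l^2 + 22.327*l - 3.0975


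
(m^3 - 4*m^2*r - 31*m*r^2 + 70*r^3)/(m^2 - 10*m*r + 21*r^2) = (-m^2 - 3*m*r + 10*r^2)/(-m + 3*r)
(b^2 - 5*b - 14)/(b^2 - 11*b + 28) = (b + 2)/(b - 4)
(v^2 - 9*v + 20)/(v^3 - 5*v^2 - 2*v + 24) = (v - 5)/(v^2 - v - 6)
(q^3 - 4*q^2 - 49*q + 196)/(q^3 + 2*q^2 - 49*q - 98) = (q - 4)/(q + 2)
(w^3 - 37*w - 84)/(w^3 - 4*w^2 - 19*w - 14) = (w^2 + 7*w + 12)/(w^2 + 3*w + 2)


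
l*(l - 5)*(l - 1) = l^3 - 6*l^2 + 5*l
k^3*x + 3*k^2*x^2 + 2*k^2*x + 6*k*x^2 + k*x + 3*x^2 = (k + 1)*(k + 3*x)*(k*x + x)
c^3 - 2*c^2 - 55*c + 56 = (c - 8)*(c - 1)*(c + 7)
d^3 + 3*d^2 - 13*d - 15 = (d - 3)*(d + 1)*(d + 5)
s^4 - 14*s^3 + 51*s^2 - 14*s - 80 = (s - 8)*(s - 5)*(s - 2)*(s + 1)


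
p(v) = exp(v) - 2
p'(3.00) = 20.09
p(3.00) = 18.09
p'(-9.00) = 0.00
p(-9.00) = -2.00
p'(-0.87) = 0.42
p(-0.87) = -1.58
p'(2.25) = 9.49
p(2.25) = 7.49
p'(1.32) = 3.74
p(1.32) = 1.74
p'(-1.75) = 0.17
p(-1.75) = -1.83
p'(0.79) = 2.20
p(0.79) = 0.20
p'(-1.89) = 0.15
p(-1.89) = -1.85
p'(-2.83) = 0.06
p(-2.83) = -1.94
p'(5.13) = 169.02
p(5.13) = 167.02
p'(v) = exp(v)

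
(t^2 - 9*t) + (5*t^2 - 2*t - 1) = 6*t^2 - 11*t - 1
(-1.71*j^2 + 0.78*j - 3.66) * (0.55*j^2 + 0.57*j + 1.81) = -0.9405*j^4 - 0.5457*j^3 - 4.6635*j^2 - 0.6744*j - 6.6246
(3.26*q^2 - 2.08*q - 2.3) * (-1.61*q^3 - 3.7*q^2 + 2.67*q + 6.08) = -5.2486*q^5 - 8.7132*q^4 + 20.1032*q^3 + 22.7772*q^2 - 18.7874*q - 13.984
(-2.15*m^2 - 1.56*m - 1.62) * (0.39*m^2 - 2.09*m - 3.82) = -0.8385*m^4 + 3.8851*m^3 + 10.8416*m^2 + 9.345*m + 6.1884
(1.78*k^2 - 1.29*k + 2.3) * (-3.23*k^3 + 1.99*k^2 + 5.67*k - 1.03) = -5.7494*k^5 + 7.7089*k^4 + 0.0965000000000016*k^3 - 4.5707*k^2 + 14.3697*k - 2.369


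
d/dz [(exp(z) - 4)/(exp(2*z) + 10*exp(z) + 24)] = (-2*(exp(z) - 4)*(exp(z) + 5) + exp(2*z) + 10*exp(z) + 24)*exp(z)/(exp(2*z) + 10*exp(z) + 24)^2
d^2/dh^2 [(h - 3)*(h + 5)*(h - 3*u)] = 6*h - 6*u + 4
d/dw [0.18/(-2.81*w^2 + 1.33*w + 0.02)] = (1.0116*w - 0.2394)/(-2.81*w^2 + 1.33*w + 0.02)^2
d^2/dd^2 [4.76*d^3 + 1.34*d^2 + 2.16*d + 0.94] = 28.56*d + 2.68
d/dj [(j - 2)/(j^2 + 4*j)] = (-j^2 + 4*j + 8)/(j^2*(j^2 + 8*j + 16))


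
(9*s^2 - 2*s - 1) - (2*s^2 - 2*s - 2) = 7*s^2 + 1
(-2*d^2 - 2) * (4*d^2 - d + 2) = -8*d^4 + 2*d^3 - 12*d^2 + 2*d - 4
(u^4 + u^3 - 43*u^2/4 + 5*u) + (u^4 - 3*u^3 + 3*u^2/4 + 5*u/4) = 2*u^4 - 2*u^3 - 10*u^2 + 25*u/4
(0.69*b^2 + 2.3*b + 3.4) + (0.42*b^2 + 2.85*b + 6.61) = 1.11*b^2 + 5.15*b + 10.01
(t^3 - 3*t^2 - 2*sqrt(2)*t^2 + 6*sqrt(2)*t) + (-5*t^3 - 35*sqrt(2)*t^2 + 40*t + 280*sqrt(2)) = -4*t^3 - 37*sqrt(2)*t^2 - 3*t^2 + 6*sqrt(2)*t + 40*t + 280*sqrt(2)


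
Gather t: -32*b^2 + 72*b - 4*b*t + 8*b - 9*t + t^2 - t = -32*b^2 + 80*b + t^2 + t*(-4*b - 10)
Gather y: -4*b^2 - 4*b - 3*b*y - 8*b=-4*b^2 - 3*b*y - 12*b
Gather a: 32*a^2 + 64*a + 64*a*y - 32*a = 32*a^2 + a*(64*y + 32)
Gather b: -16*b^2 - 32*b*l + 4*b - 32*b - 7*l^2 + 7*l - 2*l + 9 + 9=-16*b^2 + b*(-32*l - 28) - 7*l^2 + 5*l + 18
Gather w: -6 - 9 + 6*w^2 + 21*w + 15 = 6*w^2 + 21*w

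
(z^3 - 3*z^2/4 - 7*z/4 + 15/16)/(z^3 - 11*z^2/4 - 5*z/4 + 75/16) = (2*z - 1)/(2*z - 5)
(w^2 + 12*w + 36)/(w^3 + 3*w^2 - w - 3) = (w^2 + 12*w + 36)/(w^3 + 3*w^2 - w - 3)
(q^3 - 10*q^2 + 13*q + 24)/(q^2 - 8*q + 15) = (q^2 - 7*q - 8)/(q - 5)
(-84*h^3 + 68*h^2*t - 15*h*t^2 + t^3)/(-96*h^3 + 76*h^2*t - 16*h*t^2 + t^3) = (-7*h + t)/(-8*h + t)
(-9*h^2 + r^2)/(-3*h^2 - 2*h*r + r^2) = (3*h + r)/(h + r)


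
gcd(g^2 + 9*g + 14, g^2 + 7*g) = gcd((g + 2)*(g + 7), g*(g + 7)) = g + 7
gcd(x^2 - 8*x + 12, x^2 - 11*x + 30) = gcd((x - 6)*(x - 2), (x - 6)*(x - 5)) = x - 6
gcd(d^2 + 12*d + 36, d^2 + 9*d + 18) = d + 6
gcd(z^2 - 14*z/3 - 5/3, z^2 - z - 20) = z - 5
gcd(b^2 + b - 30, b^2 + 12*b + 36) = b + 6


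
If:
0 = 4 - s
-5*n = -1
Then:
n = 1/5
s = 4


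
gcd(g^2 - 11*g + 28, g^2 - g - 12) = g - 4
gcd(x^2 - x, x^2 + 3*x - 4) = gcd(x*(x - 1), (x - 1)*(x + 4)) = x - 1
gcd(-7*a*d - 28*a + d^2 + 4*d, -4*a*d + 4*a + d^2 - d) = 1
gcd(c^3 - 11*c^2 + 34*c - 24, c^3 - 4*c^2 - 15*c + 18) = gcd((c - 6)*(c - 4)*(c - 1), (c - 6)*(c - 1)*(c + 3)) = c^2 - 7*c + 6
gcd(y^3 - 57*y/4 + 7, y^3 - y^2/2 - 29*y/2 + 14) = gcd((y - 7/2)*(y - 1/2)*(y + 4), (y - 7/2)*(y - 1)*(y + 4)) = y^2 + y/2 - 14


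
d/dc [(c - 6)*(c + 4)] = 2*c - 2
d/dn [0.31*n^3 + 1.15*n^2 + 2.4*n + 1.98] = 0.93*n^2 + 2.3*n + 2.4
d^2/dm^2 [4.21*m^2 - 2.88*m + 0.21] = 8.42000000000000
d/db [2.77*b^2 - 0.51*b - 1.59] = 5.54*b - 0.51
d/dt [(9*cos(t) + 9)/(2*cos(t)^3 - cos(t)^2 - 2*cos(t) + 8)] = 9*(-35*sin(t) + 5*sin(3*t) + 2*sin(4*t))/(cos(t) + cos(2*t) - cos(3*t) - 15)^2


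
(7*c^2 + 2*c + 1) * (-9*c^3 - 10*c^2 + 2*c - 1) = -63*c^5 - 88*c^4 - 15*c^3 - 13*c^2 - 1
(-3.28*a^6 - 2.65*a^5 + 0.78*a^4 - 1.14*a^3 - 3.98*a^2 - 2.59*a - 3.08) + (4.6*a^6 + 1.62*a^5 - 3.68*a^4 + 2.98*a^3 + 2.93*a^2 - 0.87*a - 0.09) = 1.32*a^6 - 1.03*a^5 - 2.9*a^4 + 1.84*a^3 - 1.05*a^2 - 3.46*a - 3.17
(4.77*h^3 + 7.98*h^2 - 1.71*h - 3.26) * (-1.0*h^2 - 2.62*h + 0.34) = -4.77*h^5 - 20.4774*h^4 - 17.5758*h^3 + 10.4534*h^2 + 7.9598*h - 1.1084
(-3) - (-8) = 5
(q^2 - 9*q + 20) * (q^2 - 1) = q^4 - 9*q^3 + 19*q^2 + 9*q - 20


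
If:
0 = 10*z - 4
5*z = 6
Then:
No Solution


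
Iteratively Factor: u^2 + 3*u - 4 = (u + 4)*(u - 1)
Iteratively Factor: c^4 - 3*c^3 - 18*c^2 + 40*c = (c - 5)*(c^3 + 2*c^2 - 8*c) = (c - 5)*(c - 2)*(c^2 + 4*c) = (c - 5)*(c - 2)*(c + 4)*(c)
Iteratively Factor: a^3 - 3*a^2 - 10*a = (a)*(a^2 - 3*a - 10) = a*(a + 2)*(a - 5)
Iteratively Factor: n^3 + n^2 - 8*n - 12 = (n + 2)*(n^2 - n - 6) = (n - 3)*(n + 2)*(n + 2)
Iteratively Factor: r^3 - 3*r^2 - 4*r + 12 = (r - 2)*(r^2 - r - 6) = (r - 2)*(r + 2)*(r - 3)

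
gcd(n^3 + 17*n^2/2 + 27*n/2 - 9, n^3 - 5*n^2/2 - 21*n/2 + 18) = n + 3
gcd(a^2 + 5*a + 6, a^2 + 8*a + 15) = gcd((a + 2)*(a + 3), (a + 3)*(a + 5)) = a + 3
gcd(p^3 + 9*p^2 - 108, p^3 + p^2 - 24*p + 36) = p^2 + 3*p - 18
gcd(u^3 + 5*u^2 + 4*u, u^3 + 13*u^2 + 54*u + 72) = u + 4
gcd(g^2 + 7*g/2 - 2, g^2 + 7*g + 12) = g + 4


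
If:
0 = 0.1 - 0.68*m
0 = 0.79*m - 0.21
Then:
No Solution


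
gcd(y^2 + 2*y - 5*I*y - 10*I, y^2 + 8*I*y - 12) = 1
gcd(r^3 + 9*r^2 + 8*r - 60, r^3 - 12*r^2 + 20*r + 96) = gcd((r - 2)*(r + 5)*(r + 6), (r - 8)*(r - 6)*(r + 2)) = 1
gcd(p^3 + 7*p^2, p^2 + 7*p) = p^2 + 7*p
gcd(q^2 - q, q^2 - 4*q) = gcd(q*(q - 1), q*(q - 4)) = q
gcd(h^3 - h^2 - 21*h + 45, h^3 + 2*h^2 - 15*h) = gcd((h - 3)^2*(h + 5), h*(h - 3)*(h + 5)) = h^2 + 2*h - 15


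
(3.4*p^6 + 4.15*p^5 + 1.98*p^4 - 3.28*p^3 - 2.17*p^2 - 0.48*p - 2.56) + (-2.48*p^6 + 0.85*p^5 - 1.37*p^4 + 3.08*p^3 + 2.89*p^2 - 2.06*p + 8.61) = 0.92*p^6 + 5.0*p^5 + 0.61*p^4 - 0.2*p^3 + 0.72*p^2 - 2.54*p + 6.05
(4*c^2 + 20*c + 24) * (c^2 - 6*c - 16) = 4*c^4 - 4*c^3 - 160*c^2 - 464*c - 384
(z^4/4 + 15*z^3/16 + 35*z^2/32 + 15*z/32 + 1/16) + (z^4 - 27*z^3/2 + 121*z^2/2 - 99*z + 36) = 5*z^4/4 - 201*z^3/16 + 1971*z^2/32 - 3153*z/32 + 577/16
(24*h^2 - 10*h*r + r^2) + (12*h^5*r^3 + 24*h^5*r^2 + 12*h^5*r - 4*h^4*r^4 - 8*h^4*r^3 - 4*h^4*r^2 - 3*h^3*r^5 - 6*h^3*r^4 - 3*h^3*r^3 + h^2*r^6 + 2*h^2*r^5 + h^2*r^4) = 12*h^5*r^3 + 24*h^5*r^2 + 12*h^5*r - 4*h^4*r^4 - 8*h^4*r^3 - 4*h^4*r^2 - 3*h^3*r^5 - 6*h^3*r^4 - 3*h^3*r^3 + h^2*r^6 + 2*h^2*r^5 + h^2*r^4 + 24*h^2 - 10*h*r + r^2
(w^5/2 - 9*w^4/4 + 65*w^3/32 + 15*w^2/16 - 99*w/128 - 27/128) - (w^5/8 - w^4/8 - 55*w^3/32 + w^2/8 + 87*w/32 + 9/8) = 3*w^5/8 - 17*w^4/8 + 15*w^3/4 + 13*w^2/16 - 447*w/128 - 171/128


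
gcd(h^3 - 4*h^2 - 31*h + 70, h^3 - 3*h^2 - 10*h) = 1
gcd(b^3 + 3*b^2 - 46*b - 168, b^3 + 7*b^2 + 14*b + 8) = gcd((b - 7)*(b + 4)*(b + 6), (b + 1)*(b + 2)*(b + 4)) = b + 4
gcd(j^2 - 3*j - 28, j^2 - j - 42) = j - 7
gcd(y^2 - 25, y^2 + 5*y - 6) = 1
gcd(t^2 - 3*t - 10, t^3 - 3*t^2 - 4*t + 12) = t + 2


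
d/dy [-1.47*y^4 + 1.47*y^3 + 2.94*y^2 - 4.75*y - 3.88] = -5.88*y^3 + 4.41*y^2 + 5.88*y - 4.75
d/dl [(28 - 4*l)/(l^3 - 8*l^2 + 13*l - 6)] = 4*(2*l^2 - 27*l + 85)/(l^5 - 15*l^4 + 75*l^3 - 145*l^2 + 120*l - 36)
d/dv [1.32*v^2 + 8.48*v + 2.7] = 2.64*v + 8.48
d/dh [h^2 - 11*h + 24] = 2*h - 11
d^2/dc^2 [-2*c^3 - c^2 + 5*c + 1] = -12*c - 2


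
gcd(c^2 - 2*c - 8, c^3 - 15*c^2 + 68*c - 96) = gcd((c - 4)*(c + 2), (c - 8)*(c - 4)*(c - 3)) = c - 4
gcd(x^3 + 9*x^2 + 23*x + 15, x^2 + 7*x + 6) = x + 1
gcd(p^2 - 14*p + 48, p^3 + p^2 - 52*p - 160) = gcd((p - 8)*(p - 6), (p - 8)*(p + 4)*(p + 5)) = p - 8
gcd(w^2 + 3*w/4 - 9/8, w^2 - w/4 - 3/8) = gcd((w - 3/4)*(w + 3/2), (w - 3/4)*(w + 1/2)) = w - 3/4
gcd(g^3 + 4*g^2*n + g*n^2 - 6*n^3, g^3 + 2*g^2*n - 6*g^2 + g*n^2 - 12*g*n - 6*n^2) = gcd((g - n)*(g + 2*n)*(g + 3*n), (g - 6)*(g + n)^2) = 1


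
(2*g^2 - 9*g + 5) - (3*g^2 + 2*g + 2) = -g^2 - 11*g + 3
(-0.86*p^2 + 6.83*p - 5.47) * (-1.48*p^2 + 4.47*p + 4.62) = 1.2728*p^4 - 13.9526*p^3 + 34.6525*p^2 + 7.1037*p - 25.2714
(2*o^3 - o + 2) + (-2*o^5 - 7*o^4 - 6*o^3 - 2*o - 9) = -2*o^5 - 7*o^4 - 4*o^3 - 3*o - 7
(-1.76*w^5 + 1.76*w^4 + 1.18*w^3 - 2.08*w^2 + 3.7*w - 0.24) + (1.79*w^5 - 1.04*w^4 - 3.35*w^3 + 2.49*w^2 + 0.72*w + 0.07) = 0.03*w^5 + 0.72*w^4 - 2.17*w^3 + 0.41*w^2 + 4.42*w - 0.17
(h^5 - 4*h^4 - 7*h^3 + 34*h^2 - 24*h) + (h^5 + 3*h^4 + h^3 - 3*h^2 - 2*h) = 2*h^5 - h^4 - 6*h^3 + 31*h^2 - 26*h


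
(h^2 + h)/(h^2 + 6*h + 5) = h/(h + 5)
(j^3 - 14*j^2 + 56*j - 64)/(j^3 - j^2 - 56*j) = (j^2 - 6*j + 8)/(j*(j + 7))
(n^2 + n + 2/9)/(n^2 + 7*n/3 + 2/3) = (n + 2/3)/(n + 2)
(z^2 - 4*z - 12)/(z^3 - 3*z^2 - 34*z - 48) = (z - 6)/(z^2 - 5*z - 24)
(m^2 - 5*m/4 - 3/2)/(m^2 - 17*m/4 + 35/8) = 2*(4*m^2 - 5*m - 6)/(8*m^2 - 34*m + 35)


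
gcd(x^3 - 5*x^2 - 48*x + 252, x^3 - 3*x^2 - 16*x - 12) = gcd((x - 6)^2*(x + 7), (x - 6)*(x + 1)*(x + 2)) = x - 6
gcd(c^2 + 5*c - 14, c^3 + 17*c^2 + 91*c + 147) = c + 7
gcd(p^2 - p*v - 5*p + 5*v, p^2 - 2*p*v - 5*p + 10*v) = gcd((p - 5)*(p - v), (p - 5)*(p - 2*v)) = p - 5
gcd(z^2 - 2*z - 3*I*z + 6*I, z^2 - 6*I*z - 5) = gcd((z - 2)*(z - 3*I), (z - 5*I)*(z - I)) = 1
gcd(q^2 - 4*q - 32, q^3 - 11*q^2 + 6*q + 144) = q - 8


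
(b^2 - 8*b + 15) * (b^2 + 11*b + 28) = b^4 + 3*b^3 - 45*b^2 - 59*b + 420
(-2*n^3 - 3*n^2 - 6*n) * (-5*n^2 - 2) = 10*n^5 + 15*n^4 + 34*n^3 + 6*n^2 + 12*n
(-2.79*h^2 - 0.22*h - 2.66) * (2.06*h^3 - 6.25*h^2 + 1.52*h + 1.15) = -5.7474*h^5 + 16.9843*h^4 - 8.3454*h^3 + 13.0821*h^2 - 4.2962*h - 3.059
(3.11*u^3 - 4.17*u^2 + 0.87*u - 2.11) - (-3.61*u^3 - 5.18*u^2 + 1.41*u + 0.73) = 6.72*u^3 + 1.01*u^2 - 0.54*u - 2.84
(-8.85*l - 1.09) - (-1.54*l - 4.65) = 3.56 - 7.31*l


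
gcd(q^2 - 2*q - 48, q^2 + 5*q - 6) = q + 6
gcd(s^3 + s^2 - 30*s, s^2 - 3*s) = s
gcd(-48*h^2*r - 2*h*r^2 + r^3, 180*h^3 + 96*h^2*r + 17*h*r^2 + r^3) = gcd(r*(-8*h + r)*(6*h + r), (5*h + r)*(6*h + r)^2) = 6*h + r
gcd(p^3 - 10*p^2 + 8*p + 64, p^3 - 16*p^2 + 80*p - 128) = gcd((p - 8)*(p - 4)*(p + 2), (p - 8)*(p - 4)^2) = p^2 - 12*p + 32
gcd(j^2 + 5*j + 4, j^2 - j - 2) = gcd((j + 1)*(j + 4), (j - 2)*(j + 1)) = j + 1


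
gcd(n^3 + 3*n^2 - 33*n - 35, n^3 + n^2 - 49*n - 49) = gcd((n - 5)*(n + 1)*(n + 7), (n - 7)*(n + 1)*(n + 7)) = n^2 + 8*n + 7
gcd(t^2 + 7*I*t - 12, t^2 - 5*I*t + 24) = t + 3*I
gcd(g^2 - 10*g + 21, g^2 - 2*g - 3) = g - 3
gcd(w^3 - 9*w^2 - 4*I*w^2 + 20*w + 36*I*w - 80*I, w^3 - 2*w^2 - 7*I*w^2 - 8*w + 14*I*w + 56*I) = w - 4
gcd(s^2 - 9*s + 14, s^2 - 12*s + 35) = s - 7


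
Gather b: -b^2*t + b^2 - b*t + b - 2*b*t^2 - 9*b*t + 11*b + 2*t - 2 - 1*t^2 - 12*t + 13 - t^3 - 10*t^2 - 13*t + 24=b^2*(1 - t) + b*(-2*t^2 - 10*t + 12) - t^3 - 11*t^2 - 23*t + 35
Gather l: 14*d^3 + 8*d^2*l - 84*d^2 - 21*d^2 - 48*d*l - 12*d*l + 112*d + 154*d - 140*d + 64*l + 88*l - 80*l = 14*d^3 - 105*d^2 + 126*d + l*(8*d^2 - 60*d + 72)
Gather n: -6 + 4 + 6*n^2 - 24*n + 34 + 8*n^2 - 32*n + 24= 14*n^2 - 56*n + 56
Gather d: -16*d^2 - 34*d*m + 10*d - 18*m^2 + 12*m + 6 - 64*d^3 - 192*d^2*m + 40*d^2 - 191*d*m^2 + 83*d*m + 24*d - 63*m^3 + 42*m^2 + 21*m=-64*d^3 + d^2*(24 - 192*m) + d*(-191*m^2 + 49*m + 34) - 63*m^3 + 24*m^2 + 33*m + 6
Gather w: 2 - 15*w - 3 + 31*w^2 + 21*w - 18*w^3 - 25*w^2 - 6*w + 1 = -18*w^3 + 6*w^2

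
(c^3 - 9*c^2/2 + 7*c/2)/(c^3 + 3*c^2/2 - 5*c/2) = (2*c - 7)/(2*c + 5)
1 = 1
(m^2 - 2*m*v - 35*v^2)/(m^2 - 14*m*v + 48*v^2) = (m^2 - 2*m*v - 35*v^2)/(m^2 - 14*m*v + 48*v^2)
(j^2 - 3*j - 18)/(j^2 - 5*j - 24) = (j - 6)/(j - 8)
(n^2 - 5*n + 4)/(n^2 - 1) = (n - 4)/(n + 1)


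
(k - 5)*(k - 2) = k^2 - 7*k + 10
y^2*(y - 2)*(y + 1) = y^4 - y^3 - 2*y^2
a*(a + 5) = a^2 + 5*a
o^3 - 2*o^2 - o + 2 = (o - 2)*(o - 1)*(o + 1)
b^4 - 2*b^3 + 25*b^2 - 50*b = b*(b - 2)*(b - 5*I)*(b + 5*I)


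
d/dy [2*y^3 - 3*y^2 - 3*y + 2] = 6*y^2 - 6*y - 3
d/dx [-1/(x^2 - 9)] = 2*x/(x^2 - 9)^2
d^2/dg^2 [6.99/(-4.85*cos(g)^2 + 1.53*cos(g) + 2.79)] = (-657.6891*(1 - cos(g)^2)^2 + 155.607885*cos(g)^3 - 723.548181*cos(g)^2 - 281.377557*cos(g) + 879.585252)/(-4.85*cos(g)^2 + 1.53*cos(g) + 2.79)^3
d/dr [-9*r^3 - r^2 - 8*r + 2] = -27*r^2 - 2*r - 8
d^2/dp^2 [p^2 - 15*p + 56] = 2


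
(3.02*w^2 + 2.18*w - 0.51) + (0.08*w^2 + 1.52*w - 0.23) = 3.1*w^2 + 3.7*w - 0.74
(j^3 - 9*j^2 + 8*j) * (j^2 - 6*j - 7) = j^5 - 15*j^4 + 55*j^3 + 15*j^2 - 56*j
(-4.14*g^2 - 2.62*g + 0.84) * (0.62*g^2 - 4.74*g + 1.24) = -2.5668*g^4 + 17.9992*g^3 + 7.806*g^2 - 7.2304*g + 1.0416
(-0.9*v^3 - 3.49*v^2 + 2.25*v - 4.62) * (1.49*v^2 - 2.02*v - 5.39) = -1.341*v^5 - 3.3821*v^4 + 15.2533*v^3 + 7.3823*v^2 - 2.7951*v + 24.9018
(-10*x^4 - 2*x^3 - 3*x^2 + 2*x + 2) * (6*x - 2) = -60*x^5 + 8*x^4 - 14*x^3 + 18*x^2 + 8*x - 4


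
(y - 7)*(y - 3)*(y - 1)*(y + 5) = y^4 - 6*y^3 - 24*y^2 + 134*y - 105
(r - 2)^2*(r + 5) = r^3 + r^2 - 16*r + 20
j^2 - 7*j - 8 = (j - 8)*(j + 1)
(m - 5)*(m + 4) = m^2 - m - 20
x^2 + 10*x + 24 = (x + 4)*(x + 6)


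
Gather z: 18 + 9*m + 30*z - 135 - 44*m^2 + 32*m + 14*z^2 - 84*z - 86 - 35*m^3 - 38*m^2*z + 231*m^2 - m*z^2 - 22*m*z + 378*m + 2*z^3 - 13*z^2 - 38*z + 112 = -35*m^3 + 187*m^2 + 419*m + 2*z^3 + z^2*(1 - m) + z*(-38*m^2 - 22*m - 92) - 91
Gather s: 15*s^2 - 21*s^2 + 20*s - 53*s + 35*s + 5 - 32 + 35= -6*s^2 + 2*s + 8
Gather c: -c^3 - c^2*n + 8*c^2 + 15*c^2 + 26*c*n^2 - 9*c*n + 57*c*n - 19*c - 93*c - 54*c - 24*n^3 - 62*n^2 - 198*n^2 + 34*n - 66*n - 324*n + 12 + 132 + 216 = -c^3 + c^2*(23 - n) + c*(26*n^2 + 48*n - 166) - 24*n^3 - 260*n^2 - 356*n + 360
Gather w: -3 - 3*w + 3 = -3*w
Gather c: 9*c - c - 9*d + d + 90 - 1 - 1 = 8*c - 8*d + 88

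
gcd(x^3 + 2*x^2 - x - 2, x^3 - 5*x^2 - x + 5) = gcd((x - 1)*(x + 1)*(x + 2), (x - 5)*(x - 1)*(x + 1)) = x^2 - 1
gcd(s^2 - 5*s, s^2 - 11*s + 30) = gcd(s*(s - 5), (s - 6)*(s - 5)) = s - 5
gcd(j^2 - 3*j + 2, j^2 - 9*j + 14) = j - 2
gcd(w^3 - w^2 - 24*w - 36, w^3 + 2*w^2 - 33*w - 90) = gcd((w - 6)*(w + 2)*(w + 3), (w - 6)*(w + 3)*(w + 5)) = w^2 - 3*w - 18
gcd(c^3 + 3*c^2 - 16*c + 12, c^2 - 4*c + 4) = c - 2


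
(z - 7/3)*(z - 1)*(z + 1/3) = z^3 - 3*z^2 + 11*z/9 + 7/9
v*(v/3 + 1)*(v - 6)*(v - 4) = v^4/3 - 7*v^3/3 - 2*v^2 + 24*v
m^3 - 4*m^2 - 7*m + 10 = (m - 5)*(m - 1)*(m + 2)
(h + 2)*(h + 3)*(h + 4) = h^3 + 9*h^2 + 26*h + 24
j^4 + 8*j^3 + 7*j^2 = j^2*(j + 1)*(j + 7)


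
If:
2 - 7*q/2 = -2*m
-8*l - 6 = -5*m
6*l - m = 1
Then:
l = 1/2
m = 2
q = 12/7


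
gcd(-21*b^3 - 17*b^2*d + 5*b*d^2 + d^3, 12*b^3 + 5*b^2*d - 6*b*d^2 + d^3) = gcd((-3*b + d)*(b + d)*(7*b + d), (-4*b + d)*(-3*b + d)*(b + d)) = 3*b^2 + 2*b*d - d^2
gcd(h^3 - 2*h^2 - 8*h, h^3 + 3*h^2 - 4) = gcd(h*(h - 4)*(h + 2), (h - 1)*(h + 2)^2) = h + 2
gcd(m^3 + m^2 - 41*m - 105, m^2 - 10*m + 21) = m - 7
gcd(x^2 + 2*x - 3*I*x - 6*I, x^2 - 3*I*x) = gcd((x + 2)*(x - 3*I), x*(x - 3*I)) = x - 3*I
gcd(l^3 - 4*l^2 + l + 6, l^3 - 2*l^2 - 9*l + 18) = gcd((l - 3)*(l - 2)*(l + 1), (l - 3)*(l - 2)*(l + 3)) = l^2 - 5*l + 6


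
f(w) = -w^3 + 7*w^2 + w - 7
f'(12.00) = -263.00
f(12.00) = -715.00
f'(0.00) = 1.00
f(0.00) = -7.00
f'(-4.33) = -115.87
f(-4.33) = 201.10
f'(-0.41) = -5.24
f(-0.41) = -6.16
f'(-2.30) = -47.07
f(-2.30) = 39.90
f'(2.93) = 16.27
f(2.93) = 30.87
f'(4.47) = 3.64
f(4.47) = 48.02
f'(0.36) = 5.65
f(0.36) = -5.78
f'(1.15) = 13.13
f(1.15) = 1.89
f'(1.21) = 13.55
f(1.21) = 2.69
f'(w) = -3*w^2 + 14*w + 1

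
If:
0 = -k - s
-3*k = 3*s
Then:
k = -s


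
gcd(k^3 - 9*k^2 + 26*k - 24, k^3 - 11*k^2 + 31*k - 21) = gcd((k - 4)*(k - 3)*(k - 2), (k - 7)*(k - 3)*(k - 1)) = k - 3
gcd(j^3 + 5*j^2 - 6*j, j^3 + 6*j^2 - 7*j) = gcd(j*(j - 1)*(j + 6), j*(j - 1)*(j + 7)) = j^2 - j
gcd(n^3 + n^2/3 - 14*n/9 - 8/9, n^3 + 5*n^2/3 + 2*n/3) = n^2 + 5*n/3 + 2/3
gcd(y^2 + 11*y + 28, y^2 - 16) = y + 4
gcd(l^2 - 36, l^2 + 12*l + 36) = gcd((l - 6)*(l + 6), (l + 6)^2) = l + 6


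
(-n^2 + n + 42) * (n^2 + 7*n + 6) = -n^4 - 6*n^3 + 43*n^2 + 300*n + 252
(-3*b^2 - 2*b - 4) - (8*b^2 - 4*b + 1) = -11*b^2 + 2*b - 5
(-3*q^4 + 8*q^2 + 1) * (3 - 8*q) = 24*q^5 - 9*q^4 - 64*q^3 + 24*q^2 - 8*q + 3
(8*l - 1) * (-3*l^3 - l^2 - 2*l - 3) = -24*l^4 - 5*l^3 - 15*l^2 - 22*l + 3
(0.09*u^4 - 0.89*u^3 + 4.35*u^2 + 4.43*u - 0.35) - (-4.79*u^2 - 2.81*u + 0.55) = 0.09*u^4 - 0.89*u^3 + 9.14*u^2 + 7.24*u - 0.9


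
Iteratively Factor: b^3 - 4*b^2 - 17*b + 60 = (b - 5)*(b^2 + b - 12) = (b - 5)*(b - 3)*(b + 4)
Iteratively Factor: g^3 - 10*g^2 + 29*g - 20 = (g - 4)*(g^2 - 6*g + 5) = (g - 5)*(g - 4)*(g - 1)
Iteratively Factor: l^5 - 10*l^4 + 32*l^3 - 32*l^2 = (l - 4)*(l^4 - 6*l^3 + 8*l^2) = l*(l - 4)*(l^3 - 6*l^2 + 8*l) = l*(l - 4)^2*(l^2 - 2*l) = l*(l - 4)^2*(l - 2)*(l)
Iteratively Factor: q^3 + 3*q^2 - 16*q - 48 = (q - 4)*(q^2 + 7*q + 12) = (q - 4)*(q + 3)*(q + 4)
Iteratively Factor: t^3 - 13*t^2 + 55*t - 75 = (t - 3)*(t^2 - 10*t + 25) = (t - 5)*(t - 3)*(t - 5)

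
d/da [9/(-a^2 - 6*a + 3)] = 18*(a + 3)/(a^2 + 6*a - 3)^2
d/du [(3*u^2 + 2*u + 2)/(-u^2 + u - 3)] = (5*u^2 - 14*u - 8)/(u^4 - 2*u^3 + 7*u^2 - 6*u + 9)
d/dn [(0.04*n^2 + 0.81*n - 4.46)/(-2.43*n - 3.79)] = (-0.0972*n^2 - 0.3032*n - 13.9077)/(5.9049*n^2 + 18.4194*n + 14.3641)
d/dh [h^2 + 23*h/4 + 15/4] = 2*h + 23/4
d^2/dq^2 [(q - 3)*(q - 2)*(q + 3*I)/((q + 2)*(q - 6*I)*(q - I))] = (q^6*(-14 + 20*I) + q^5*(72 - 6*I) + q^4*(-846 - 528*I) + q^3*(-1000 + 3050*I) + q^2*(6624 - 3708*I) + q*(-7344 - 15768*I) - 10368 - 3888*I)/(q^9 + q^8*(6 - 21*I) + q^7*(-153 - 126*I) + q^6*(-982 + 343*I) + q^5*(-990 + 3402*I) + q^4*(4620 + 6384*I) + q^3*(11664 + 224*I) + q^2*(6624 - 9072*I) + q*(-2592 - 6048*I) - 1728)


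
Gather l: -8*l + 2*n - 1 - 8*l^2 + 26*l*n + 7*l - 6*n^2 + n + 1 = -8*l^2 + l*(26*n - 1) - 6*n^2 + 3*n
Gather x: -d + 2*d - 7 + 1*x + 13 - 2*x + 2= d - x + 8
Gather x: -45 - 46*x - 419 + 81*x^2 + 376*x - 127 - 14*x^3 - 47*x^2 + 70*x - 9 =-14*x^3 + 34*x^2 + 400*x - 600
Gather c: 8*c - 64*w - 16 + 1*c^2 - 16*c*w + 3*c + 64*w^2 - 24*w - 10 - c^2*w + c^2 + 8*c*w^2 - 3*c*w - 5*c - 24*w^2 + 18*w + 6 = c^2*(2 - w) + c*(8*w^2 - 19*w + 6) + 40*w^2 - 70*w - 20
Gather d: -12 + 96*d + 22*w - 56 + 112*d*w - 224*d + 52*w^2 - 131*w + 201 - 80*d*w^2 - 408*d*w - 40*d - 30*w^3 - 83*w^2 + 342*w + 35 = d*(-80*w^2 - 296*w - 168) - 30*w^3 - 31*w^2 + 233*w + 168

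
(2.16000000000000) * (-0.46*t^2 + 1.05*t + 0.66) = -0.9936*t^2 + 2.268*t + 1.4256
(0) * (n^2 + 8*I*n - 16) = 0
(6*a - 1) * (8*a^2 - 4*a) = 48*a^3 - 32*a^2 + 4*a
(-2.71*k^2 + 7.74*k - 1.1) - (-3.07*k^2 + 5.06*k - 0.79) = 0.36*k^2 + 2.68*k - 0.31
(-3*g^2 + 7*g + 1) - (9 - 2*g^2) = -g^2 + 7*g - 8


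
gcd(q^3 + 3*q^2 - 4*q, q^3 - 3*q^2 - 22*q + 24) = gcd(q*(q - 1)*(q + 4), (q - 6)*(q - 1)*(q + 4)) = q^2 + 3*q - 4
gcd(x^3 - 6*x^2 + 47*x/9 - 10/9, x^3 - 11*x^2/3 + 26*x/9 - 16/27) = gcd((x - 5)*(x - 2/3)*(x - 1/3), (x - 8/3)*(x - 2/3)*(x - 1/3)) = x^2 - x + 2/9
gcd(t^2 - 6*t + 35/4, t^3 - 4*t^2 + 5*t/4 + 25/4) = t - 5/2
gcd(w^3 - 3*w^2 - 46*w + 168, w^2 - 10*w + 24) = w^2 - 10*w + 24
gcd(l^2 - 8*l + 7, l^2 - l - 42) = l - 7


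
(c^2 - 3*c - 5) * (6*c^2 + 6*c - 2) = 6*c^4 - 12*c^3 - 50*c^2 - 24*c + 10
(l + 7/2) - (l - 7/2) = 7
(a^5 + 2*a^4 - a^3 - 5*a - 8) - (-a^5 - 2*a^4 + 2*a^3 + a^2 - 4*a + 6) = 2*a^5 + 4*a^4 - 3*a^3 - a^2 - a - 14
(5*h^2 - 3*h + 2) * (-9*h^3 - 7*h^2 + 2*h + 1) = -45*h^5 - 8*h^4 + 13*h^3 - 15*h^2 + h + 2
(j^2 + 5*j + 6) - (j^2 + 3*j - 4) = 2*j + 10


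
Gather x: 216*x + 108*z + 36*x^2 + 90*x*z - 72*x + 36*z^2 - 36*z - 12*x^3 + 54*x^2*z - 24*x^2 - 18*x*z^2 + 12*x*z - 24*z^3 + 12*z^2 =-12*x^3 + x^2*(54*z + 12) + x*(-18*z^2 + 102*z + 144) - 24*z^3 + 48*z^2 + 72*z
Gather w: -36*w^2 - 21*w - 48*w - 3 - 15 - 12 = -36*w^2 - 69*w - 30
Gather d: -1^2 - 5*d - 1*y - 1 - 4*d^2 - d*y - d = -4*d^2 + d*(-y - 6) - y - 2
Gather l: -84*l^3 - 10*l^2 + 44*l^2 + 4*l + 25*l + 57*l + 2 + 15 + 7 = -84*l^3 + 34*l^2 + 86*l + 24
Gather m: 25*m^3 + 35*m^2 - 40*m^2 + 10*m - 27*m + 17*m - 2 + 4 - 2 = 25*m^3 - 5*m^2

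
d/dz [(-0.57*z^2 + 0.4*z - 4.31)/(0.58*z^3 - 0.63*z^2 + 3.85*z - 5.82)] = (0.3306*z^4 - 0.464*z^3 + 5.5569*z^2 + 1.2042*z + 14.2655)/(0.3364*z^6 - 0.7308*z^5 + 4.8629*z^4 - 11.6022*z^3 + 22.1557*z^2 - 44.814*z + 33.8724)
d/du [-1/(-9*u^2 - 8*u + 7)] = 2*(-9*u - 4)/(9*u^2 + 8*u - 7)^2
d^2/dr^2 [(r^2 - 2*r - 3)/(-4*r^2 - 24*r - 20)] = 4/(r^3 + 15*r^2 + 75*r + 125)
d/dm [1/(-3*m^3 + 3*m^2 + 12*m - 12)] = (3*m^2 - 2*m - 4)/(3*(m^3 - m^2 - 4*m + 4)^2)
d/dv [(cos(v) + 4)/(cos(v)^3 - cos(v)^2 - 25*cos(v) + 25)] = (-13*cos(v) + 11*cos(2*v) + cos(3*v) - 239)*sin(v)/(2*(cos(v)^3 - cos(v)^2 - 25*cos(v) + 25)^2)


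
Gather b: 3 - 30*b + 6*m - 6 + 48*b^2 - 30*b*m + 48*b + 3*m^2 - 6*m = 48*b^2 + b*(18 - 30*m) + 3*m^2 - 3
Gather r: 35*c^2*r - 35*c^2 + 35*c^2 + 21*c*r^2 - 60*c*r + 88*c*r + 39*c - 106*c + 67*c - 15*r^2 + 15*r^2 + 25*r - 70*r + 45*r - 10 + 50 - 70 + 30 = 21*c*r^2 + r*(35*c^2 + 28*c)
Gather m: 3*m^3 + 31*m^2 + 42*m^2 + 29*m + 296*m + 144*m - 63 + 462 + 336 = 3*m^3 + 73*m^2 + 469*m + 735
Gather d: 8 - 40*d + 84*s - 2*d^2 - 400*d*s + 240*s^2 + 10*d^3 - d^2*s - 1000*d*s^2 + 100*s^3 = 10*d^3 + d^2*(-s - 2) + d*(-1000*s^2 - 400*s - 40) + 100*s^3 + 240*s^2 + 84*s + 8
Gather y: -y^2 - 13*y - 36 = -y^2 - 13*y - 36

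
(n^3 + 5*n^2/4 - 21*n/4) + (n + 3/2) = n^3 + 5*n^2/4 - 17*n/4 + 3/2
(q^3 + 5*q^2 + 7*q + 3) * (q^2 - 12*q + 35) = q^5 - 7*q^4 - 18*q^3 + 94*q^2 + 209*q + 105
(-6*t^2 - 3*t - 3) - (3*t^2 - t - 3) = -9*t^2 - 2*t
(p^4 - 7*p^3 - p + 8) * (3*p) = 3*p^5 - 21*p^4 - 3*p^2 + 24*p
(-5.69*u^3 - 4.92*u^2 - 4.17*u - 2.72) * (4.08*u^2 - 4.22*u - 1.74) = -23.2152*u^5 + 3.9382*u^4 + 13.6494*u^3 + 15.0606*u^2 + 18.7342*u + 4.7328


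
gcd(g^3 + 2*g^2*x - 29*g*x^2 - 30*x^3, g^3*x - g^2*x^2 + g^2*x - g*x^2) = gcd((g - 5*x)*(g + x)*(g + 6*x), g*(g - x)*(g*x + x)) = 1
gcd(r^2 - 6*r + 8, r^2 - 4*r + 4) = r - 2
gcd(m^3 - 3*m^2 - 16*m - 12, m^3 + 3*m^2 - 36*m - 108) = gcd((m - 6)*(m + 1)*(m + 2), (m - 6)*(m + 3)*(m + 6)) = m - 6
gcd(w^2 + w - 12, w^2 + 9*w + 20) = w + 4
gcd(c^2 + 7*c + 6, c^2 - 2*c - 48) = c + 6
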